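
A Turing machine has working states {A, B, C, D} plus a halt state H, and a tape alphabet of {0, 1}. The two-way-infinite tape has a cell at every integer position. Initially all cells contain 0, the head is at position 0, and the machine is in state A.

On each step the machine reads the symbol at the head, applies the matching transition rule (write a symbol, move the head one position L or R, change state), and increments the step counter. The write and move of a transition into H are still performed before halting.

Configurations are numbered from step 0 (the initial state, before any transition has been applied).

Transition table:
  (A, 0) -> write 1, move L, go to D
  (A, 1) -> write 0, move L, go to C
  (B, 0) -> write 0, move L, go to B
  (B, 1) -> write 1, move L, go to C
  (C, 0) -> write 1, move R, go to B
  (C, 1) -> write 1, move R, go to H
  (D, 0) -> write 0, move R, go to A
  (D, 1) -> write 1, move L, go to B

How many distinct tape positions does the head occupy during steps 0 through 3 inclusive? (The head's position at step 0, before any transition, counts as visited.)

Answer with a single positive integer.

Step 1: in state A at pos 0, read 0 -> (A,0)->write 1,move L,goto D. Now: state=D, head=-1, tape[-2..1]=0010 (head:  ^)
Step 2: in state D at pos -1, read 0 -> (D,0)->write 0,move R,goto A. Now: state=A, head=0, tape[-2..1]=0010 (head:   ^)
Step 3: in state A at pos 0, read 1 -> (A,1)->write 0,move L,goto C. Now: state=C, head=-1, tape[-2..1]=0000 (head:  ^)
Head positions at steps 0..3: starting at 0, distinct positions visited = {-1, 0} -> 2 position(s)

Answer: 2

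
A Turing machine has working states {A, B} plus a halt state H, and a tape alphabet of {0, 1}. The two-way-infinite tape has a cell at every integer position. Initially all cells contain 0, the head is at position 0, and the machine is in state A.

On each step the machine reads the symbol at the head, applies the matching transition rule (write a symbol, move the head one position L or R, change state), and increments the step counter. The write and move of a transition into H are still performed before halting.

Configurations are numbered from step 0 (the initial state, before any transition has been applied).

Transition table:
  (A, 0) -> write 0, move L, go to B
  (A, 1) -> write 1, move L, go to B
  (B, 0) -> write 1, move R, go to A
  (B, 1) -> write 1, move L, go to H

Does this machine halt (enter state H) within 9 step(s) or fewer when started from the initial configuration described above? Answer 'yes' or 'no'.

Step 1: in state A at pos 0, read 0 -> (A,0)->write 0,move L,goto B. Now: state=B, head=-1, tape[-2..1]=0000 (head:  ^)
Step 2: in state B at pos -1, read 0 -> (B,0)->write 1,move R,goto A. Now: state=A, head=0, tape[-2..1]=0100 (head:   ^)
Step 3: in state A at pos 0, read 0 -> (A,0)->write 0,move L,goto B. Now: state=B, head=-1, tape[-2..1]=0100 (head:  ^)
Step 4: in state B at pos -1, read 1 -> (B,1)->write 1,move L,goto H. Now: state=H, head=-2, tape[-3..1]=00100 (head:  ^)
State H reached at step 4; 4 <= 9 -> yes

Answer: yes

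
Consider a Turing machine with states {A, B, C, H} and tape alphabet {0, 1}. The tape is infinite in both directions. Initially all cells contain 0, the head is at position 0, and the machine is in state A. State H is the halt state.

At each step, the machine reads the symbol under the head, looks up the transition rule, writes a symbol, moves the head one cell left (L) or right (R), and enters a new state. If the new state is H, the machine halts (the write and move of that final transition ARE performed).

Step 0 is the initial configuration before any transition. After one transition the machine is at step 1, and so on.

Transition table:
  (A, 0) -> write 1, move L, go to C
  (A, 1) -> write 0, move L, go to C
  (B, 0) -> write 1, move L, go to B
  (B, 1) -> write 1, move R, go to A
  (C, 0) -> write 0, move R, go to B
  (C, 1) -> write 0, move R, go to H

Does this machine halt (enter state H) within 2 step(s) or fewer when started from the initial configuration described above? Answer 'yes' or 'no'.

Step 1: in state A at pos 0, read 0 -> (A,0)->write 1,move L,goto C. Now: state=C, head=-1, tape[-2..1]=0010 (head:  ^)
Step 2: in state C at pos -1, read 0 -> (C,0)->write 0,move R,goto B. Now: state=B, head=0, tape[-2..1]=0010 (head:   ^)
After 2 step(s): state = B (not H) -> not halted within 2 -> no

Answer: no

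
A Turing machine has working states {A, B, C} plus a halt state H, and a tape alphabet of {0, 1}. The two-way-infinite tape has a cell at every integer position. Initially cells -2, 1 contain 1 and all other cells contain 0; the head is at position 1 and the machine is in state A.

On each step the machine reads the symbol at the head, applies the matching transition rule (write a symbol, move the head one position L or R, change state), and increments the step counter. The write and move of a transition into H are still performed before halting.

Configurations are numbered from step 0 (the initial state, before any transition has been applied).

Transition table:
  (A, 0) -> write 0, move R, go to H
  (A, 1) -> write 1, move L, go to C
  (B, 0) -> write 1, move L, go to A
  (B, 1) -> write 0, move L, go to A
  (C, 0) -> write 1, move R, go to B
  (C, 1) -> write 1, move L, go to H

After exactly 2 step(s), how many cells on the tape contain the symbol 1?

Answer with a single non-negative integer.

Answer: 3

Derivation:
Step 1: in state A at pos 1, read 1 -> (A,1)->write 1,move L,goto C. Now: state=C, head=0, tape[-3..2]=010010 (head:    ^)
Step 2: in state C at pos 0, read 0 -> (C,0)->write 1,move R,goto B. Now: state=B, head=1, tape[-3..2]=010110 (head:     ^)
Cells containing 1 after step 2: {-2, 0, 1} -> 3 cell(s)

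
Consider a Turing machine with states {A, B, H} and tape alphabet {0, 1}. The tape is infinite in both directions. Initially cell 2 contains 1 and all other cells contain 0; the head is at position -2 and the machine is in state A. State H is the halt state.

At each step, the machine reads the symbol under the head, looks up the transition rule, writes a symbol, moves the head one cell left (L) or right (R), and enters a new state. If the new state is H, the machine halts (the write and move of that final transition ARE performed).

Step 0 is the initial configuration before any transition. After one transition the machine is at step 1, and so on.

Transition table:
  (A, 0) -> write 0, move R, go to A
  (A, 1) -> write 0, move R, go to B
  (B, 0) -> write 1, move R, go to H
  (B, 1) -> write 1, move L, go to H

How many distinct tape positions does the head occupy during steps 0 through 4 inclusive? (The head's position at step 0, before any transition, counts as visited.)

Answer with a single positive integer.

Answer: 5

Derivation:
Step 1: in state A at pos -2, read 0 -> (A,0)->write 0,move R,goto A. Now: state=A, head=-1, tape[-3..3]=0000010 (head:   ^)
Step 2: in state A at pos -1, read 0 -> (A,0)->write 0,move R,goto A. Now: state=A, head=0, tape[-3..3]=0000010 (head:    ^)
Step 3: in state A at pos 0, read 0 -> (A,0)->write 0,move R,goto A. Now: state=A, head=1, tape[-3..3]=0000010 (head:     ^)
Step 4: in state A at pos 1, read 0 -> (A,0)->write 0,move R,goto A. Now: state=A, head=2, tape[-3..3]=0000010 (head:      ^)
Head positions at steps 0..4: starting at -2, distinct positions visited = {-2, -1, 0, 1, 2} -> 5 position(s)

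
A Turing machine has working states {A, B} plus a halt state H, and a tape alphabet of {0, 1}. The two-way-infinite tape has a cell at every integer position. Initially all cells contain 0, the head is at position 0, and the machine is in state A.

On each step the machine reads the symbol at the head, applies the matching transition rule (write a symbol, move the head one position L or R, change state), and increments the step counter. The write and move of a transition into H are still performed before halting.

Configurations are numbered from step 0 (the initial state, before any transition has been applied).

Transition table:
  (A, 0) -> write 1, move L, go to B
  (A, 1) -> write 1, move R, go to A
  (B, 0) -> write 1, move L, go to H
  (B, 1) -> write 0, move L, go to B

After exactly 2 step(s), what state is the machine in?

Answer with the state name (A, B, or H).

Answer: H

Derivation:
Step 1: in state A at pos 0, read 0 -> (A,0)->write 1,move L,goto B. Now: state=B, head=-1, tape[-2..1]=0010 (head:  ^)
Step 2: in state B at pos -1, read 0 -> (B,0)->write 1,move L,goto H. Now: state=H, head=-2, tape[-3..1]=00110 (head:  ^)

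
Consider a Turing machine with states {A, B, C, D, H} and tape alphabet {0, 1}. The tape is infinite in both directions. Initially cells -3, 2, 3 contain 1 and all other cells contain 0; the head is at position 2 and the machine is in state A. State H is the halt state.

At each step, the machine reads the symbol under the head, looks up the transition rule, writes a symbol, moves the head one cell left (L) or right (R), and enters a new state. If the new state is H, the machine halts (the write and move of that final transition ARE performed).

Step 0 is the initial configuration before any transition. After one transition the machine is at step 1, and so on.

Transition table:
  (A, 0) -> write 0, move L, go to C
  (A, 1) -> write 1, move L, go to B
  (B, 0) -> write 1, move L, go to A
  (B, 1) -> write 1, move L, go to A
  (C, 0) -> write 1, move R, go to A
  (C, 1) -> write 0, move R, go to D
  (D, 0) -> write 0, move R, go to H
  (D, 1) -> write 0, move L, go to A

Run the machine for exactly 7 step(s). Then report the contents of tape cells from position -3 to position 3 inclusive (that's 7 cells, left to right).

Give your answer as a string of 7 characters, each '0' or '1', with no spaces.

Answer: 1000111

Derivation:
Step 1: in state A at pos 2, read 1 -> (A,1)->write 1,move L,goto B. Now: state=B, head=1, tape[-4..4]=010000110 (head:      ^)
Step 2: in state B at pos 1, read 0 -> (B,0)->write 1,move L,goto A. Now: state=A, head=0, tape[-4..4]=010001110 (head:     ^)
Step 3: in state A at pos 0, read 0 -> (A,0)->write 0,move L,goto C. Now: state=C, head=-1, tape[-4..4]=010001110 (head:    ^)
Step 4: in state C at pos -1, read 0 -> (C,0)->write 1,move R,goto A. Now: state=A, head=0, tape[-4..4]=010101110 (head:     ^)
Step 5: in state A at pos 0, read 0 -> (A,0)->write 0,move L,goto C. Now: state=C, head=-1, tape[-4..4]=010101110 (head:    ^)
Step 6: in state C at pos -1, read 1 -> (C,1)->write 0,move R,goto D. Now: state=D, head=0, tape[-4..4]=010001110 (head:     ^)
Step 7: in state D at pos 0, read 0 -> (D,0)->write 0,move R,goto H. Now: state=H, head=1, tape[-4..4]=010001110 (head:      ^)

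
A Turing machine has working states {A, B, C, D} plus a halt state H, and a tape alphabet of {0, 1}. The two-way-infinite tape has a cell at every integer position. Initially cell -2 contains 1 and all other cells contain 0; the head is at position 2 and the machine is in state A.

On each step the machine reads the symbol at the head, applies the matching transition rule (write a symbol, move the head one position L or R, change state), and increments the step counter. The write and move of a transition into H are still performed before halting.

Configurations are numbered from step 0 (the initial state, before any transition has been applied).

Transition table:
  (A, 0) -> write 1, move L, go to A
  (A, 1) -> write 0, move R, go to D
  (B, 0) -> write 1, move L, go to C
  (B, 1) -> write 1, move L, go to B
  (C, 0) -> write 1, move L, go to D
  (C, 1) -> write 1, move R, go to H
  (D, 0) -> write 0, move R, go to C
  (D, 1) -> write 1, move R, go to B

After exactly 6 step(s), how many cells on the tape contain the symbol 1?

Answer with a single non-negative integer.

Answer: 4

Derivation:
Step 1: in state A at pos 2, read 0 -> (A,0)->write 1,move L,goto A. Now: state=A, head=1, tape[-3..3]=0100010 (head:     ^)
Step 2: in state A at pos 1, read 0 -> (A,0)->write 1,move L,goto A. Now: state=A, head=0, tape[-3..3]=0100110 (head:    ^)
Step 3: in state A at pos 0, read 0 -> (A,0)->write 1,move L,goto A. Now: state=A, head=-1, tape[-3..3]=0101110 (head:   ^)
Step 4: in state A at pos -1, read 0 -> (A,0)->write 1,move L,goto A. Now: state=A, head=-2, tape[-3..3]=0111110 (head:  ^)
Step 5: in state A at pos -2, read 1 -> (A,1)->write 0,move R,goto D. Now: state=D, head=-1, tape[-3..3]=0011110 (head:   ^)
Step 6: in state D at pos -1, read 1 -> (D,1)->write 1,move R,goto B. Now: state=B, head=0, tape[-3..3]=0011110 (head:    ^)
Cells containing 1 after step 6: {-1, 0, 1, 2} -> 4 cell(s)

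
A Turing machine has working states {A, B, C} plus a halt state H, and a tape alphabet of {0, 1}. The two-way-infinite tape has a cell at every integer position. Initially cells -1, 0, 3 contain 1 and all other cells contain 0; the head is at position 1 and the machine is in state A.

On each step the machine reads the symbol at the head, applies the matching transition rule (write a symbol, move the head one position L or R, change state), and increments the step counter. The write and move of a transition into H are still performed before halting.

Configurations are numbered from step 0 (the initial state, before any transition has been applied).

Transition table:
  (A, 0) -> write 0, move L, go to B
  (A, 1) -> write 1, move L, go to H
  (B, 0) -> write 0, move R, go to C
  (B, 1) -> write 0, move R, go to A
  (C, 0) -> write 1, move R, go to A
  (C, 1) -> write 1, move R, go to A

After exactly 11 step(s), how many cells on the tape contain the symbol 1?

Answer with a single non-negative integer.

Answer: 3

Derivation:
Step 1: in state A at pos 1, read 0 -> (A,0)->write 0,move L,goto B. Now: state=B, head=0, tape[-2..4]=0110010 (head:   ^)
Step 2: in state B at pos 0, read 1 -> (B,1)->write 0,move R,goto A. Now: state=A, head=1, tape[-2..4]=0100010 (head:    ^)
Step 3: in state A at pos 1, read 0 -> (A,0)->write 0,move L,goto B. Now: state=B, head=0, tape[-2..4]=0100010 (head:   ^)
Step 4: in state B at pos 0, read 0 -> (B,0)->write 0,move R,goto C. Now: state=C, head=1, tape[-2..4]=0100010 (head:    ^)
Step 5: in state C at pos 1, read 0 -> (C,0)->write 1,move R,goto A. Now: state=A, head=2, tape[-2..4]=0101010 (head:     ^)
Step 6: in state A at pos 2, read 0 -> (A,0)->write 0,move L,goto B. Now: state=B, head=1, tape[-2..4]=0101010 (head:    ^)
Step 7: in state B at pos 1, read 1 -> (B,1)->write 0,move R,goto A. Now: state=A, head=2, tape[-2..4]=0100010 (head:     ^)
Step 8: in state A at pos 2, read 0 -> (A,0)->write 0,move L,goto B. Now: state=B, head=1, tape[-2..4]=0100010 (head:    ^)
Step 9: in state B at pos 1, read 0 -> (B,0)->write 0,move R,goto C. Now: state=C, head=2, tape[-2..4]=0100010 (head:     ^)
Step 10: in state C at pos 2, read 0 -> (C,0)->write 1,move R,goto A. Now: state=A, head=3, tape[-2..4]=0100110 (head:      ^)
Step 11: in state A at pos 3, read 1 -> (A,1)->write 1,move L,goto H. Now: state=H, head=2, tape[-2..4]=0100110 (head:     ^)
Cells containing 1 after step 11: {-1, 2, 3} -> 3 cell(s)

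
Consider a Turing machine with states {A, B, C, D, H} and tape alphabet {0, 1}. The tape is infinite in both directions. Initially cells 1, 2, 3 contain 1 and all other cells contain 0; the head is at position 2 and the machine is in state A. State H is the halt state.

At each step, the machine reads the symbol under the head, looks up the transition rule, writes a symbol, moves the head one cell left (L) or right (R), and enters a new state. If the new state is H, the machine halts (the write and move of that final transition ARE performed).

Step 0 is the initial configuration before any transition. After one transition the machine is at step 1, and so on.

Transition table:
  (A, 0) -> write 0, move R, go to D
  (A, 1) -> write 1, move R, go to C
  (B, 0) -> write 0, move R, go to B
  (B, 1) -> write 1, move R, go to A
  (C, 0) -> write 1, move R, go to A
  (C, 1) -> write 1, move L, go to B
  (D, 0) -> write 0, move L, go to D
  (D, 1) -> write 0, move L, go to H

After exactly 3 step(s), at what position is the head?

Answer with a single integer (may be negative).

Answer: 3

Derivation:
Step 1: in state A at pos 2, read 1 -> (A,1)->write 1,move R,goto C. Now: state=C, head=3, tape[0..4]=01110 (head:    ^)
Step 2: in state C at pos 3, read 1 -> (C,1)->write 1,move L,goto B. Now: state=B, head=2, tape[0..4]=01110 (head:   ^)
Step 3: in state B at pos 2, read 1 -> (B,1)->write 1,move R,goto A. Now: state=A, head=3, tape[0..4]=01110 (head:    ^)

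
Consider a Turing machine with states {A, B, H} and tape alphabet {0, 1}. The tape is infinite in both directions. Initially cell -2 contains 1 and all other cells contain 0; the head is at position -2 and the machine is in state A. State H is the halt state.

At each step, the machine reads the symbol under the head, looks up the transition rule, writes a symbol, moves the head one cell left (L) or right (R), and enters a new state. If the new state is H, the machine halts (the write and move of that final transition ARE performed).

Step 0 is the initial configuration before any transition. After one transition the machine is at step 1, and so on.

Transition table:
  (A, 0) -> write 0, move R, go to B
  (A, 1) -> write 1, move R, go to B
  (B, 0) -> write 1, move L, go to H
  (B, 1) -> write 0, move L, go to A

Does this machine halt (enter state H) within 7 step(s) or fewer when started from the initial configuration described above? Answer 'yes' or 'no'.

Answer: yes

Derivation:
Step 1: in state A at pos -2, read 1 -> (A,1)->write 1,move R,goto B. Now: state=B, head=-1, tape[-3..0]=0100 (head:   ^)
Step 2: in state B at pos -1, read 0 -> (B,0)->write 1,move L,goto H. Now: state=H, head=-2, tape[-3..0]=0110 (head:  ^)
State H reached at step 2; 2 <= 7 -> yes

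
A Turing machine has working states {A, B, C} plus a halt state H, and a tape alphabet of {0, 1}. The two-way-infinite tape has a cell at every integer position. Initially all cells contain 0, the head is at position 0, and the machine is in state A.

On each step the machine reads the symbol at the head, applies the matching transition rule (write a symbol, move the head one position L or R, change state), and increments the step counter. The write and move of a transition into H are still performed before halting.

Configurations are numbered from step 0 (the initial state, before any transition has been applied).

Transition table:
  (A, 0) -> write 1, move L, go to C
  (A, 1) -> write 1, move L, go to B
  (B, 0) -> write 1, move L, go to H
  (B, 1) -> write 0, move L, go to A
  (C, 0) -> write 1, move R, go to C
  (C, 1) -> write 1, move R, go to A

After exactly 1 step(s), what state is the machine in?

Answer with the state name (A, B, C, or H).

Answer: C

Derivation:
Step 1: in state A at pos 0, read 0 -> (A,0)->write 1,move L,goto C. Now: state=C, head=-1, tape[-2..1]=0010 (head:  ^)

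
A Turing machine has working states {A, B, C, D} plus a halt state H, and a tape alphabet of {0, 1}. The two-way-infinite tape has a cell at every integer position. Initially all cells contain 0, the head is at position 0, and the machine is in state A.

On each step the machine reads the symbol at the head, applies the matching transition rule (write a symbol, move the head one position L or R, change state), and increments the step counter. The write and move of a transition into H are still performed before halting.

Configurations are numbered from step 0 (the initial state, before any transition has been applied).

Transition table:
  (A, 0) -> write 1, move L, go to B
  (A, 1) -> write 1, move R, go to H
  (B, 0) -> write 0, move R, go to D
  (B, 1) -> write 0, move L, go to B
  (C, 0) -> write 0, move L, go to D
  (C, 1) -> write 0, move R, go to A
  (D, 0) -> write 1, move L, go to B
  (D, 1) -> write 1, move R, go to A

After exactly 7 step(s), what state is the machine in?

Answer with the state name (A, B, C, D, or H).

Answer: B

Derivation:
Step 1: in state A at pos 0, read 0 -> (A,0)->write 1,move L,goto B. Now: state=B, head=-1, tape[-2..1]=0010 (head:  ^)
Step 2: in state B at pos -1, read 0 -> (B,0)->write 0,move R,goto D. Now: state=D, head=0, tape[-2..1]=0010 (head:   ^)
Step 3: in state D at pos 0, read 1 -> (D,1)->write 1,move R,goto A. Now: state=A, head=1, tape[-2..2]=00100 (head:    ^)
Step 4: in state A at pos 1, read 0 -> (A,0)->write 1,move L,goto B. Now: state=B, head=0, tape[-2..2]=00110 (head:   ^)
Step 5: in state B at pos 0, read 1 -> (B,1)->write 0,move L,goto B. Now: state=B, head=-1, tape[-2..2]=00010 (head:  ^)
Step 6: in state B at pos -1, read 0 -> (B,0)->write 0,move R,goto D. Now: state=D, head=0, tape[-2..2]=00010 (head:   ^)
Step 7: in state D at pos 0, read 0 -> (D,0)->write 1,move L,goto B. Now: state=B, head=-1, tape[-2..2]=00110 (head:  ^)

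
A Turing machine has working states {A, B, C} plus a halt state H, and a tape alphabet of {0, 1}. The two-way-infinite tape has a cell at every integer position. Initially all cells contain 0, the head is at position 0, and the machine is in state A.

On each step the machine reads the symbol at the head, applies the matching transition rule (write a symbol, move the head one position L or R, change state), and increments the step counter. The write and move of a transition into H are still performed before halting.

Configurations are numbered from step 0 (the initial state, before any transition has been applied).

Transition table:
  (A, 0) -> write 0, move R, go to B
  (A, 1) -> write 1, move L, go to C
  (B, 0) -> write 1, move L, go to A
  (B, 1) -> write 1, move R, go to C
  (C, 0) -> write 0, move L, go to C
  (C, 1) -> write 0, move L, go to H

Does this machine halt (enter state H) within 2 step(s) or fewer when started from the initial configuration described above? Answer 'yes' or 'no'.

Answer: no

Derivation:
Step 1: in state A at pos 0, read 0 -> (A,0)->write 0,move R,goto B. Now: state=B, head=1, tape[-1..2]=0000 (head:   ^)
Step 2: in state B at pos 1, read 0 -> (B,0)->write 1,move L,goto A. Now: state=A, head=0, tape[-1..2]=0010 (head:  ^)
After 2 step(s): state = A (not H) -> not halted within 2 -> no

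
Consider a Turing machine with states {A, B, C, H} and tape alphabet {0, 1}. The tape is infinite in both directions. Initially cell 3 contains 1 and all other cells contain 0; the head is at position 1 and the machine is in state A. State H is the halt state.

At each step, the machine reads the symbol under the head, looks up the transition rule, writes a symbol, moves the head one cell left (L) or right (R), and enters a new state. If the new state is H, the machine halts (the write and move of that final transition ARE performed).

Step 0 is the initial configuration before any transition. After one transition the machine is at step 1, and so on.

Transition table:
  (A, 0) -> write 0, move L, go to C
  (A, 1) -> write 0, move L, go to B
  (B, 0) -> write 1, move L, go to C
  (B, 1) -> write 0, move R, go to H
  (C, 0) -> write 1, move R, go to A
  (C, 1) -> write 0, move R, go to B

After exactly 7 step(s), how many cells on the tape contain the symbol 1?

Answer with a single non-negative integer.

Step 1: in state A at pos 1, read 0 -> (A,0)->write 0,move L,goto C. Now: state=C, head=0, tape[-1..4]=000010 (head:  ^)
Step 2: in state C at pos 0, read 0 -> (C,0)->write 1,move R,goto A. Now: state=A, head=1, tape[-1..4]=010010 (head:   ^)
Step 3: in state A at pos 1, read 0 -> (A,0)->write 0,move L,goto C. Now: state=C, head=0, tape[-1..4]=010010 (head:  ^)
Step 4: in state C at pos 0, read 1 -> (C,1)->write 0,move R,goto B. Now: state=B, head=1, tape[-1..4]=000010 (head:   ^)
Step 5: in state B at pos 1, read 0 -> (B,0)->write 1,move L,goto C. Now: state=C, head=0, tape[-1..4]=001010 (head:  ^)
Step 6: in state C at pos 0, read 0 -> (C,0)->write 1,move R,goto A. Now: state=A, head=1, tape[-1..4]=011010 (head:   ^)
Step 7: in state A at pos 1, read 1 -> (A,1)->write 0,move L,goto B. Now: state=B, head=0, tape[-1..4]=010010 (head:  ^)
Cells containing 1 after step 7: {0, 3} -> 2 cell(s)

Answer: 2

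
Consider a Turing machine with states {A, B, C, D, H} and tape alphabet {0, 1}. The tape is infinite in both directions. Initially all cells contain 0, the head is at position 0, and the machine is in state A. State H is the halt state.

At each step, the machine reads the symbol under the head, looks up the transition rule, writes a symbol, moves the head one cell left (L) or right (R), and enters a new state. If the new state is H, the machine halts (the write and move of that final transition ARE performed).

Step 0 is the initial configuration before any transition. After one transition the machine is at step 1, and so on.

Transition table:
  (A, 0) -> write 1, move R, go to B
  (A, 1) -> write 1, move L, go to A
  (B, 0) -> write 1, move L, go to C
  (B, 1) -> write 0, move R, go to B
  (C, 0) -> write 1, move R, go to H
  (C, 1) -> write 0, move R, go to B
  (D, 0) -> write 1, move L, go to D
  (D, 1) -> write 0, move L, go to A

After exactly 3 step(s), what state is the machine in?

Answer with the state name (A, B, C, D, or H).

Answer: B

Derivation:
Step 1: in state A at pos 0, read 0 -> (A,0)->write 1,move R,goto B. Now: state=B, head=1, tape[-1..2]=0100 (head:   ^)
Step 2: in state B at pos 1, read 0 -> (B,0)->write 1,move L,goto C. Now: state=C, head=0, tape[-1..2]=0110 (head:  ^)
Step 3: in state C at pos 0, read 1 -> (C,1)->write 0,move R,goto B. Now: state=B, head=1, tape[-1..2]=0010 (head:   ^)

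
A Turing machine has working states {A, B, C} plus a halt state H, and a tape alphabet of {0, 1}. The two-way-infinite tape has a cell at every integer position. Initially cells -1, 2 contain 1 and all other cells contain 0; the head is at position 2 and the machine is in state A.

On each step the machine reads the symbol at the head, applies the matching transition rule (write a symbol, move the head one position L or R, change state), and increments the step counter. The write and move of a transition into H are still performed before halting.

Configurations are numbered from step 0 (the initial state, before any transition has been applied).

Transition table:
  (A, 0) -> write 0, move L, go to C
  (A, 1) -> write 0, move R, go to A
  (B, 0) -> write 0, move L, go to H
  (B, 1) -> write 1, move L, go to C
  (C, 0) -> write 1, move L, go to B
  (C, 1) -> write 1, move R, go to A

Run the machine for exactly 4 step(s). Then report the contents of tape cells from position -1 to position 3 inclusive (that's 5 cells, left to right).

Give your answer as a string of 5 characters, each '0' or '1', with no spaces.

Step 1: in state A at pos 2, read 1 -> (A,1)->write 0,move R,goto A. Now: state=A, head=3, tape[-2..4]=0100000 (head:      ^)
Step 2: in state A at pos 3, read 0 -> (A,0)->write 0,move L,goto C. Now: state=C, head=2, tape[-2..4]=0100000 (head:     ^)
Step 3: in state C at pos 2, read 0 -> (C,0)->write 1,move L,goto B. Now: state=B, head=1, tape[-2..4]=0100100 (head:    ^)
Step 4: in state B at pos 1, read 0 -> (B,0)->write 0,move L,goto H. Now: state=H, head=0, tape[-2..4]=0100100 (head:   ^)

Answer: 10010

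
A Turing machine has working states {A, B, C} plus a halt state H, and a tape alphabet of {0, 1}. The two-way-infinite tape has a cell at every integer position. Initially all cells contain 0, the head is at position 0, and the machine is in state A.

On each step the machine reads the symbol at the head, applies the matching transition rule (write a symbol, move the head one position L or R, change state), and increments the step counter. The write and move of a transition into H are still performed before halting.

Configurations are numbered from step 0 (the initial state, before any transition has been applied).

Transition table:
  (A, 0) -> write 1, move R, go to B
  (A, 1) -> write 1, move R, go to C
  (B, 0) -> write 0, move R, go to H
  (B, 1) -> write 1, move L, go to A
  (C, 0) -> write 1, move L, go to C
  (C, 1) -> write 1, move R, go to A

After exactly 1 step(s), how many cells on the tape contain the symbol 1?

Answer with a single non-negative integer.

Step 1: in state A at pos 0, read 0 -> (A,0)->write 1,move R,goto B. Now: state=B, head=1, tape[-1..2]=0100 (head:   ^)
Cells containing 1 after step 1: {0} -> 1 cell(s)

Answer: 1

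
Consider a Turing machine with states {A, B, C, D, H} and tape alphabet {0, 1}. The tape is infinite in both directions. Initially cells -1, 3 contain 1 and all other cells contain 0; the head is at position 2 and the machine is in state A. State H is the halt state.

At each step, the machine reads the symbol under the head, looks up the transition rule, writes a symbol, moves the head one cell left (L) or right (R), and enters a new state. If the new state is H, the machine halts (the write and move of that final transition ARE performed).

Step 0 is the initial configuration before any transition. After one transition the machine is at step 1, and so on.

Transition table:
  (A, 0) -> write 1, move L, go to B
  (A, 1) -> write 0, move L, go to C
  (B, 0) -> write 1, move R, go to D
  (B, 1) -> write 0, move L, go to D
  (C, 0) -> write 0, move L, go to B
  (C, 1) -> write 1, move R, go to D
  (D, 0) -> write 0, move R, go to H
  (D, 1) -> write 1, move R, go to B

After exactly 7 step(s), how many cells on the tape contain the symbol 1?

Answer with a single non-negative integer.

Step 1: in state A at pos 2, read 0 -> (A,0)->write 1,move L,goto B. Now: state=B, head=1, tape[-2..4]=0100110 (head:    ^)
Step 2: in state B at pos 1, read 0 -> (B,0)->write 1,move R,goto D. Now: state=D, head=2, tape[-2..4]=0101110 (head:     ^)
Step 3: in state D at pos 2, read 1 -> (D,1)->write 1,move R,goto B. Now: state=B, head=3, tape[-2..4]=0101110 (head:      ^)
Step 4: in state B at pos 3, read 1 -> (B,1)->write 0,move L,goto D. Now: state=D, head=2, tape[-2..4]=0101100 (head:     ^)
Step 5: in state D at pos 2, read 1 -> (D,1)->write 1,move R,goto B. Now: state=B, head=3, tape[-2..4]=0101100 (head:      ^)
Step 6: in state B at pos 3, read 0 -> (B,0)->write 1,move R,goto D. Now: state=D, head=4, tape[-2..5]=01011100 (head:       ^)
Step 7: in state D at pos 4, read 0 -> (D,0)->write 0,move R,goto H. Now: state=H, head=5, tape[-2..6]=010111000 (head:        ^)
Cells containing 1 after step 7: {-1, 1, 2, 3} -> 4 cell(s)

Answer: 4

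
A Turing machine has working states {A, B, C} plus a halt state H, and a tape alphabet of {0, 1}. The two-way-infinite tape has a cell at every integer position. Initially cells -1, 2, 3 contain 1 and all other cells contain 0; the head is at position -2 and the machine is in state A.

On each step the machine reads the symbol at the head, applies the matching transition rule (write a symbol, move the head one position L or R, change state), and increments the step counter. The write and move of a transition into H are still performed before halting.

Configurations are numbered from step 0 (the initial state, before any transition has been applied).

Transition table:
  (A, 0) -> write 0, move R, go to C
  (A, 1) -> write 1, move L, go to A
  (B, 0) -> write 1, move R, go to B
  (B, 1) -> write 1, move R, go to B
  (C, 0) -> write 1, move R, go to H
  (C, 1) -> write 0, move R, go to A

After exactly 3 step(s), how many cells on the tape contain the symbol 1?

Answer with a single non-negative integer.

Step 1: in state A at pos -2, read 0 -> (A,0)->write 0,move R,goto C. Now: state=C, head=-1, tape[-3..4]=00100110 (head:   ^)
Step 2: in state C at pos -1, read 1 -> (C,1)->write 0,move R,goto A. Now: state=A, head=0, tape[-3..4]=00000110 (head:    ^)
Step 3: in state A at pos 0, read 0 -> (A,0)->write 0,move R,goto C. Now: state=C, head=1, tape[-3..4]=00000110 (head:     ^)
Cells containing 1 after step 3: {2, 3} -> 2 cell(s)

Answer: 2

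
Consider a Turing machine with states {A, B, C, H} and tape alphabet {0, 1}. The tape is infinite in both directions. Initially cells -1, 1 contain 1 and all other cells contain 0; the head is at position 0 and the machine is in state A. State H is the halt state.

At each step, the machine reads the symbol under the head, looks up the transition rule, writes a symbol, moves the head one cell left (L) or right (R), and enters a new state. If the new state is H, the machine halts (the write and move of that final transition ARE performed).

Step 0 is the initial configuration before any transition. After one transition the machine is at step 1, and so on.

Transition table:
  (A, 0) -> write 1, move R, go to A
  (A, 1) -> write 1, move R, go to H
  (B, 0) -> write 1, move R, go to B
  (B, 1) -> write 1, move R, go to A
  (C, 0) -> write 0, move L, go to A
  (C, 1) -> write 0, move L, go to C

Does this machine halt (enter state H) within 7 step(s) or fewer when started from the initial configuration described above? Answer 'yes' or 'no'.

Answer: yes

Derivation:
Step 1: in state A at pos 0, read 0 -> (A,0)->write 1,move R,goto A. Now: state=A, head=1, tape[-2..2]=01110 (head:    ^)
Step 2: in state A at pos 1, read 1 -> (A,1)->write 1,move R,goto H. Now: state=H, head=2, tape[-2..3]=011100 (head:     ^)
State H reached at step 2; 2 <= 7 -> yes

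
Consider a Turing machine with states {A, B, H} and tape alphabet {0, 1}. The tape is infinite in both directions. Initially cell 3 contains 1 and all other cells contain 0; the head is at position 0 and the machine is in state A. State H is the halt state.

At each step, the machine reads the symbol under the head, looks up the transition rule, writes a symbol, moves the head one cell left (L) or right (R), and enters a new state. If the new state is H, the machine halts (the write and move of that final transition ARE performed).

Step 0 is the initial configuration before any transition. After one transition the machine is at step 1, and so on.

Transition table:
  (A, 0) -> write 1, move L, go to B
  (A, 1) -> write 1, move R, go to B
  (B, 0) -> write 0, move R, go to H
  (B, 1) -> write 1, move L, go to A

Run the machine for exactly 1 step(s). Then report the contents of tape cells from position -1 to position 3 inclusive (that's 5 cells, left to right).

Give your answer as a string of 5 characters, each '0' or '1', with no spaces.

Step 1: in state A at pos 0, read 0 -> (A,0)->write 1,move L,goto B. Now: state=B, head=-1, tape[-2..4]=0010010 (head:  ^)

Answer: 01001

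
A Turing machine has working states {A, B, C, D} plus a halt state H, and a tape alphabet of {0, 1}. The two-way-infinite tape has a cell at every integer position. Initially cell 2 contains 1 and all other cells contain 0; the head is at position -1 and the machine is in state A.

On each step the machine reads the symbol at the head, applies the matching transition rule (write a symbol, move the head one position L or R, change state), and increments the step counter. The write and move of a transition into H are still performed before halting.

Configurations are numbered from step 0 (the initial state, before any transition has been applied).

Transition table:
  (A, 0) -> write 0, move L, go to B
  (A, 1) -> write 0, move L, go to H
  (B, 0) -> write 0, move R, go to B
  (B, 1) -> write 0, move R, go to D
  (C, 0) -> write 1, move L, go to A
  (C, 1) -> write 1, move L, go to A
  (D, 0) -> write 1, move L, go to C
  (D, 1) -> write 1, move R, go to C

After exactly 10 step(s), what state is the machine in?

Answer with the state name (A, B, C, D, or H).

Answer: B

Derivation:
Step 1: in state A at pos -1, read 0 -> (A,0)->write 0,move L,goto B. Now: state=B, head=-2, tape[-3..3]=0000010 (head:  ^)
Step 2: in state B at pos -2, read 0 -> (B,0)->write 0,move R,goto B. Now: state=B, head=-1, tape[-3..3]=0000010 (head:   ^)
Step 3: in state B at pos -1, read 0 -> (B,0)->write 0,move R,goto B. Now: state=B, head=0, tape[-3..3]=0000010 (head:    ^)
Step 4: in state B at pos 0, read 0 -> (B,0)->write 0,move R,goto B. Now: state=B, head=1, tape[-3..3]=0000010 (head:     ^)
Step 5: in state B at pos 1, read 0 -> (B,0)->write 0,move R,goto B. Now: state=B, head=2, tape[-3..3]=0000010 (head:      ^)
Step 6: in state B at pos 2, read 1 -> (B,1)->write 0,move R,goto D. Now: state=D, head=3, tape[-3..4]=00000000 (head:       ^)
Step 7: in state D at pos 3, read 0 -> (D,0)->write 1,move L,goto C. Now: state=C, head=2, tape[-3..4]=00000010 (head:      ^)
Step 8: in state C at pos 2, read 0 -> (C,0)->write 1,move L,goto A. Now: state=A, head=1, tape[-3..4]=00000110 (head:     ^)
Step 9: in state A at pos 1, read 0 -> (A,0)->write 0,move L,goto B. Now: state=B, head=0, tape[-3..4]=00000110 (head:    ^)
Step 10: in state B at pos 0, read 0 -> (B,0)->write 0,move R,goto B. Now: state=B, head=1, tape[-3..4]=00000110 (head:     ^)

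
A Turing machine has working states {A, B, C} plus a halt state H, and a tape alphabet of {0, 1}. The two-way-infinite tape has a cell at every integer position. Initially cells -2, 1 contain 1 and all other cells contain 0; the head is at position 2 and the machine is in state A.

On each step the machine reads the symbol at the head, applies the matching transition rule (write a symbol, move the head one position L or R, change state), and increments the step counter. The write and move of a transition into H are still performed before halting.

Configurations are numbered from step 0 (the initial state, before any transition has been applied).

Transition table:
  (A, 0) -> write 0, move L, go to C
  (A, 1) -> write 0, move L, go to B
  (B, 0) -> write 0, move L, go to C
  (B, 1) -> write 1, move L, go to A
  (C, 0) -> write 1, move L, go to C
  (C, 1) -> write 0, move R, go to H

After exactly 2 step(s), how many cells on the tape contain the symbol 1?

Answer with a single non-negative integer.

Step 1: in state A at pos 2, read 0 -> (A,0)->write 0,move L,goto C. Now: state=C, head=1, tape[-3..3]=0100100 (head:     ^)
Step 2: in state C at pos 1, read 1 -> (C,1)->write 0,move R,goto H. Now: state=H, head=2, tape[-3..3]=0100000 (head:      ^)
Cells containing 1 after step 2: {-2} -> 1 cell(s)

Answer: 1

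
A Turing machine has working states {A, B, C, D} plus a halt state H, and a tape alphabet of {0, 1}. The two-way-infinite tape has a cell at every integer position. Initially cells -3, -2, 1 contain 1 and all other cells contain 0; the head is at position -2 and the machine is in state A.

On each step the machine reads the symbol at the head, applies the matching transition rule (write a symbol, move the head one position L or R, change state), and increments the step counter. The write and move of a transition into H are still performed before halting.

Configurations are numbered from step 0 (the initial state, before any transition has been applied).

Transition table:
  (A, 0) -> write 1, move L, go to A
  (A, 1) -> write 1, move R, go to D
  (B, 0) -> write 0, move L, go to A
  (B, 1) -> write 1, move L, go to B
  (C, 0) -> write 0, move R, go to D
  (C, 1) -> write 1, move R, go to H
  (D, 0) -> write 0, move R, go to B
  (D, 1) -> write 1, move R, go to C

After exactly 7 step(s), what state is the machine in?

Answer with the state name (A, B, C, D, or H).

Step 1: in state A at pos -2, read 1 -> (A,1)->write 1,move R,goto D. Now: state=D, head=-1, tape[-4..2]=0110010 (head:    ^)
Step 2: in state D at pos -1, read 0 -> (D,0)->write 0,move R,goto B. Now: state=B, head=0, tape[-4..2]=0110010 (head:     ^)
Step 3: in state B at pos 0, read 0 -> (B,0)->write 0,move L,goto A. Now: state=A, head=-1, tape[-4..2]=0110010 (head:    ^)
Step 4: in state A at pos -1, read 0 -> (A,0)->write 1,move L,goto A. Now: state=A, head=-2, tape[-4..2]=0111010 (head:   ^)
Step 5: in state A at pos -2, read 1 -> (A,1)->write 1,move R,goto D. Now: state=D, head=-1, tape[-4..2]=0111010 (head:    ^)
Step 6: in state D at pos -1, read 1 -> (D,1)->write 1,move R,goto C. Now: state=C, head=0, tape[-4..2]=0111010 (head:     ^)
Step 7: in state C at pos 0, read 0 -> (C,0)->write 0,move R,goto D. Now: state=D, head=1, tape[-4..2]=0111010 (head:      ^)

Answer: D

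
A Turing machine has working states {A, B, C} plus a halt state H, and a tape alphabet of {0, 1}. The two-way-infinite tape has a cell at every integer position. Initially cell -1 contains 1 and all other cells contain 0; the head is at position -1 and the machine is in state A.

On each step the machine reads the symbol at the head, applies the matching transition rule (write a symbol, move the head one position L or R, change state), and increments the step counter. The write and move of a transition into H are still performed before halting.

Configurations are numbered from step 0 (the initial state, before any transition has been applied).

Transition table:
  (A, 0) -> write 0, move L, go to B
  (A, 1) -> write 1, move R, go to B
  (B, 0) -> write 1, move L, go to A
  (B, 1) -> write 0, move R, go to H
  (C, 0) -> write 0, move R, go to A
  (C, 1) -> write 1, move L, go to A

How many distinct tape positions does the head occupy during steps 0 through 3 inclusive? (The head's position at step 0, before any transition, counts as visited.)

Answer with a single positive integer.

Step 1: in state A at pos -1, read 1 -> (A,1)->write 1,move R,goto B. Now: state=B, head=0, tape[-2..1]=0100 (head:   ^)
Step 2: in state B at pos 0, read 0 -> (B,0)->write 1,move L,goto A. Now: state=A, head=-1, tape[-2..1]=0110 (head:  ^)
Step 3: in state A at pos -1, read 1 -> (A,1)->write 1,move R,goto B. Now: state=B, head=0, tape[-2..1]=0110 (head:   ^)
Head positions at steps 0..3: starting at -1, distinct positions visited = {-1, 0} -> 2 position(s)

Answer: 2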